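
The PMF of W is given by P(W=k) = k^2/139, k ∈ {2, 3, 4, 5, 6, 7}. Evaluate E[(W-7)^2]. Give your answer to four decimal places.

E[(W-7)^2] = Σ (w-7)^2·P(W=w)
 = 25·4/139 + 16·9/139 + 9·16/139 + 4·25/139 + 1·36/139 + 0·49/139
 = 100/139 + 144/139 + 144/139 + 100/139 + 36/139 + 0
 = 524/139

3.7698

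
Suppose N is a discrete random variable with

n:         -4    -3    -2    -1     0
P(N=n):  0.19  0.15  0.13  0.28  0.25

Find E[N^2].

5.19

E[N^2] = Σ n^2·P(N=n)
 = 16·0.19 + 9·0.15 + 4·0.13 + 1·0.28 + 0·0.25
 = 3.04 + 1.35 + 0.52 + 0.28 + 0
 = 5.19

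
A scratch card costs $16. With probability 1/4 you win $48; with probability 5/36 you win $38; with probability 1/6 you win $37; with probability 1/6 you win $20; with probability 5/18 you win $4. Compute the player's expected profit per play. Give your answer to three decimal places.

11.889

E[payout] = 48·1/4 + 38·5/36 + 37·1/6 + 20·1/6 + 4·5/18
 = 12 + 95/18 + 37/6 + 10/3 + 10/9
 = 251/9
Net = 251/9 - 16 = 107/9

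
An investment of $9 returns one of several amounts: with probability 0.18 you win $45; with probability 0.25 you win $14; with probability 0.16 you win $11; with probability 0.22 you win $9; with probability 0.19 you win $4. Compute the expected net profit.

E[payout] = 45·0.18 + 14·0.25 + 11·0.16 + 9·0.22 + 4·0.19
 = 8.1 + 3.5 + 1.76 + 1.98 + 0.76
 = 16.1
Net = 16.1 - 9 = 7.1

7.1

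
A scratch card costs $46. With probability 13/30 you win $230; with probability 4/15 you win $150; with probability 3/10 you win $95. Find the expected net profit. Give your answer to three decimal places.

122.167

E[payout] = 230·13/30 + 150·4/15 + 95·3/10
 = 299/3 + 40 + 57/2
 = 1009/6
Net = 1009/6 - 46 = 733/6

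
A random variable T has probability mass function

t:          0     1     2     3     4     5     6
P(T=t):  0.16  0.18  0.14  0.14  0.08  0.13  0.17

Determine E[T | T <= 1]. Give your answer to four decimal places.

0.5294

P(T <= 1) = 0.16 + 0.18 = 0.34.
E[T | T <= 1] = [0·0.16 + 1·0.18] / 0.34
 = 0.18 / 0.34
 = 9/17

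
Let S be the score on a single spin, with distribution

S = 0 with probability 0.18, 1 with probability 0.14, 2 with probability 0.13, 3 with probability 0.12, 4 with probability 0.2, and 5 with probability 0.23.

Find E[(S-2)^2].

3.85

E[(S-2)^2] = Σ (s-2)^2·P(S=s)
 = 4·0.18 + 1·0.14 + 0·0.13 + 1·0.12 + 4·0.2 + 9·0.23
 = 0.72 + 0.14 + 0 + 0.12 + 0.8 + 2.07
 = 3.85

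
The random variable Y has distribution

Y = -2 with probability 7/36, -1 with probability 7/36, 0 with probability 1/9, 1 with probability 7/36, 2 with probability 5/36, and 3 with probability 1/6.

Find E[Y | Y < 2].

P(Y < 2) = 7/36 + 7/36 + 1/9 + 7/36 = 25/36.
E[Y | Y < 2] = [(-2)·7/36 + (-1)·7/36 + 0·1/9 + 1·7/36] / (25/36)
 = -7/18 / (25/36)
 = -14/25

-0.56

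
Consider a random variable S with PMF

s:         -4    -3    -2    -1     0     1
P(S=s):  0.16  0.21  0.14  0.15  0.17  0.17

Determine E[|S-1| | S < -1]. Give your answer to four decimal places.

4.0392

P(S < -1) = 0.16 + 0.21 + 0.14 = 0.51.
E[|S-1| | S < -1] = [5·0.16 + 4·0.21 + 3·0.14] / 0.51
 = 2.06 / 0.51
 = 206/51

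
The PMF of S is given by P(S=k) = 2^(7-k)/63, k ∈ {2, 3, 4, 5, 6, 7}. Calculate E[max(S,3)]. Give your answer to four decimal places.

3.4127

E[max(S,3)] = Σ max(s,3)·P(S=s)
 = 3·32/63 + 3·16/63 + 4·8/63 + 5·4/63 + 6·2/63 + 7·1/63
 = 32/21 + 16/21 + 32/63 + 20/63 + 4/21 + 1/9
 = 215/63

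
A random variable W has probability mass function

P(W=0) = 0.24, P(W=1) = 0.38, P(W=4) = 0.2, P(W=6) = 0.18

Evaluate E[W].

E[W] = Σ w·P(W=w)
 = 0·0.24 + 1·0.38 + 4·0.2 + 6·0.18
 = 0 + 0.38 + 0.8 + 1.08
 = 2.26

2.26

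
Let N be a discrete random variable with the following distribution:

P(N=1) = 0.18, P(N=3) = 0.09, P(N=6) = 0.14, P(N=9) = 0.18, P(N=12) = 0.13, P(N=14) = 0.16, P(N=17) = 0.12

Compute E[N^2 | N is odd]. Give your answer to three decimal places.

P(N is odd) = 0.18 + 0.09 + 0.18 + 0.12 = 0.57.
E[N^2 | N is odd] = [1·0.18 + 9·0.09 + 81·0.18 + 289·0.12] / 0.57
 = 50.25 / 0.57
 = 1675/19

88.158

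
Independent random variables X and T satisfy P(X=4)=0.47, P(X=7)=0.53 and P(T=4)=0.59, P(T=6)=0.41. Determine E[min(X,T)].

4.4346

E[min(X,T)] = Σ_x Σ_t min(x,t) · P(X=x)P(T=t)
 = 4·0.2773 + 4·0.1927 + 4·0.3127 + 6·0.2173
 = 1.1092 + 0.7708 + 1.2508 + 1.3038
 = 4.4346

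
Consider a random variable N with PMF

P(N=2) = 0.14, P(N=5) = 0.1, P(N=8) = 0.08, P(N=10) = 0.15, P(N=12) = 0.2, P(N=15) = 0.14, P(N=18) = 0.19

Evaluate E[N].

10.84

E[N] = Σ n·P(N=n)
 = 2·0.14 + 5·0.1 + 8·0.08 + 10·0.15 + 12·0.2 + 15·0.14 + 18·0.19
 = 0.28 + 0.5 + 0.64 + 1.5 + 2.4 + 2.1 + 3.42
 = 10.84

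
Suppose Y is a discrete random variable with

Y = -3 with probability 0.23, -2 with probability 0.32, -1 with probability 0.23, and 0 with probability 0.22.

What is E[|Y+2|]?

0.9

E[|Y+2|] = Σ |y+2|·P(Y=y)
 = 1·0.23 + 0·0.32 + 1·0.23 + 2·0.22
 = 0.23 + 0 + 0.23 + 0.44
 = 0.9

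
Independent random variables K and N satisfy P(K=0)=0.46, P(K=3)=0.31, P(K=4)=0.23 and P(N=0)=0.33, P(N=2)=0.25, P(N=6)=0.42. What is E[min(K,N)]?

1.047

E[min(K,N)] = Σ_k Σ_n min(k,n) · P(K=k)P(N=n)
 = 0·0.1518 + 0·0.115 + 0·0.1932 + 0·0.1023 + 2·0.0775 + 3·0.1302 + 0·0.0759 + 2·0.0575 + 4·0.0966
 = 0 + 0 + 0 + 0 + 0.155 + 0.3906 + 0 + 0.115 + 0.3864
 = 1.047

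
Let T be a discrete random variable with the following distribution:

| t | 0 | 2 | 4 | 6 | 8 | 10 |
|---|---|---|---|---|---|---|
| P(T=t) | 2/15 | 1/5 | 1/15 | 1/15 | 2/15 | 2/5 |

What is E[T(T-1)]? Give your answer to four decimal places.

E[T(T-1)] = Σ t(t-1)·P(T=t)
 = 0·2/15 + 2·1/5 + 12·1/15 + 30·1/15 + 56·2/15 + 90·2/5
 = 0 + 2/5 + 4/5 + 2 + 112/15 + 36
 = 140/3

46.6667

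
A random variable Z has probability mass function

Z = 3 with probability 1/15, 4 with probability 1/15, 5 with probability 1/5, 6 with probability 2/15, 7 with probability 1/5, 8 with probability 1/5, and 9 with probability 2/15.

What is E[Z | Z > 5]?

P(Z > 5) = 2/15 + 1/5 + 1/5 + 2/15 = 2/3.
E[Z | Z > 5] = [6·2/15 + 7·1/5 + 8·1/5 + 9·2/15] / (2/3)
 = 5 / (2/3)
 = 15/2

7.5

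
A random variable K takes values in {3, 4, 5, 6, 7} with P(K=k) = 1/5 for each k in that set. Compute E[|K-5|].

E[|K-5|] = Σ |k-5|·P(K=k)
 = 2·1/5 + 1·1/5 + 0·1/5 + 1·1/5 + 2·1/5
 = 2/5 + 1/5 + 0 + 1/5 + 2/5
 = 6/5

1.2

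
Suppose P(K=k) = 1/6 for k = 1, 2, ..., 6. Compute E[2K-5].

2

E[2K-5] = Σ (2k-5)·P(K=k)
 = (-3)·1/6 + (-1)·1/6 + 1·1/6 + 3·1/6 + 5·1/6 + 7·1/6
 = (-1/2) + (-1/6) + 1/6 + 1/2 + 5/6 + 7/6
 = 2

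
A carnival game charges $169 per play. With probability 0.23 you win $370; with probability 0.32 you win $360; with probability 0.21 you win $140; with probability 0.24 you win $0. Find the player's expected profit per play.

60.7

E[payout] = 370·0.23 + 360·0.32 + 140·0.21 + 0·0.24
 = 85.1 + 115.2 + 29.4 + 0
 = 229.7
Net = 229.7 - 169 = 60.7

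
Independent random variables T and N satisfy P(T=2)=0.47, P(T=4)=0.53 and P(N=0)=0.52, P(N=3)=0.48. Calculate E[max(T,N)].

3.2856

E[max(T,N)] = Σ_t Σ_n max(t,n) · P(T=t)P(N=n)
 = 2·0.2444 + 3·0.2256 + 4·0.2756 + 4·0.2544
 = 0.4888 + 0.6768 + 1.1024 + 1.0176
 = 3.2856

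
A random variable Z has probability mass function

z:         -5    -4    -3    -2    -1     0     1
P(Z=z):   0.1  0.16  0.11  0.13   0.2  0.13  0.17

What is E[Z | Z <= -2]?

-3.46

P(Z <= -2) = 0.1 + 0.16 + 0.11 + 0.13 = 0.5.
E[Z | Z <= -2] = [(-5)·0.1 + (-4)·0.16 + (-3)·0.11 + (-2)·0.13] / 0.5
 = -1.73 / 0.5
 = -173/50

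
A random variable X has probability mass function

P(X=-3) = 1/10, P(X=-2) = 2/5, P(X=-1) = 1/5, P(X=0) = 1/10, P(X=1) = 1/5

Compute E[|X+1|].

E[|X+1|] = Σ |x+1|·P(X=x)
 = 2·1/10 + 1·2/5 + 0·1/5 + 1·1/10 + 2·1/5
 = 1/5 + 2/5 + 0 + 1/10 + 2/5
 = 11/10

1.1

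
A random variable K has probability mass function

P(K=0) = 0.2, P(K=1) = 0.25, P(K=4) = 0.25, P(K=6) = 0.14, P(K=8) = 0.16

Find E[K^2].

19.53

E[K^2] = Σ k^2·P(K=k)
 = 0·0.2 + 1·0.25 + 16·0.25 + 36·0.14 + 64·0.16
 = 0 + 0.25 + 4 + 5.04 + 10.24
 = 19.53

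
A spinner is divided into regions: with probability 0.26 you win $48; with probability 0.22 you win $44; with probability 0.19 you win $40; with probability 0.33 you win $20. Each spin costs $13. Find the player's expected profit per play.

E[payout] = 48·0.26 + 44·0.22 + 40·0.19 + 20·0.33
 = 12.48 + 9.68 + 7.6 + 6.6
 = 36.36
Net = 36.36 - 13 = 23.36

23.36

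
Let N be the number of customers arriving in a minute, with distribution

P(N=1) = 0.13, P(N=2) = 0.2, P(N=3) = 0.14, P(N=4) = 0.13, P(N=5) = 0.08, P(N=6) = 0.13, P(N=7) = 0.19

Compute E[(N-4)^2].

E[(N-4)^2] = Σ (n-4)^2·P(N=n)
 = 9·0.13 + 4·0.2 + 1·0.14 + 0·0.13 + 1·0.08 + 4·0.13 + 9·0.19
 = 1.17 + 0.8 + 0.14 + 0 + 0.08 + 0.52 + 1.71
 = 4.42

4.42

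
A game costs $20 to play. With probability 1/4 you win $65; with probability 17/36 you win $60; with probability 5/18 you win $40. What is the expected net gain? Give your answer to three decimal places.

E[payout] = 65·1/4 + 60·17/36 + 40·5/18
 = 65/4 + 85/3 + 100/9
 = 2005/36
Net = 2005/36 - 20 = 1285/36

35.694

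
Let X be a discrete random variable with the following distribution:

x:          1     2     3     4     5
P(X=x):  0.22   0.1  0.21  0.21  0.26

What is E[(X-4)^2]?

2.85

E[(X-4)^2] = Σ (x-4)^2·P(X=x)
 = 9·0.22 + 4·0.1 + 1·0.21 + 0·0.21 + 1·0.26
 = 1.98 + 0.4 + 0.21 + 0 + 0.26
 = 2.85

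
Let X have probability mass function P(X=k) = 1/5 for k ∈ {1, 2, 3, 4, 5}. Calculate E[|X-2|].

E[|X-2|] = Σ |x-2|·P(X=x)
 = 1·1/5 + 0·1/5 + 1·1/5 + 2·1/5 + 3·1/5
 = 1/5 + 0 + 1/5 + 2/5 + 3/5
 = 7/5

1.4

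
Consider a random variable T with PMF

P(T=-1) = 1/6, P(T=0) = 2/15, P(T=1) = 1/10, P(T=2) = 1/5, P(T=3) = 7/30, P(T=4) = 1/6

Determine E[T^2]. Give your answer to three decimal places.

E[T^2] = Σ t^2·P(T=t)
 = 1·1/6 + 0·2/15 + 1·1/10 + 4·1/5 + 9·7/30 + 16·1/6
 = 1/6 + 0 + 1/10 + 4/5 + 21/10 + 8/3
 = 35/6

5.833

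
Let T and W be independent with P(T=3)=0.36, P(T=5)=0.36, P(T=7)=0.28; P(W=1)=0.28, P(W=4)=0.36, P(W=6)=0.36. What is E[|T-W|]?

E[|T-W|] = Σ_t Σ_w |t-w| · P(T=t)P(W=w)
 = 2·0.1008 + 1·0.1296 + 3·0.1296 + 4·0.1008 + 1·0.1296 + 1·0.1296 + 6·0.0784 + 3·0.1008 + 1·0.1008
 = 0.2016 + 0.1296 + 0.3888 + 0.4032 + 0.1296 + 0.1296 + 0.4704 + 0.3024 + 0.1008
 = 2.256

2.256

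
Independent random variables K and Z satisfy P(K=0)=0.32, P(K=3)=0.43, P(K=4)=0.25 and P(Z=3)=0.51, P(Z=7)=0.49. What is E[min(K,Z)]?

E[min(K,Z)] = Σ_k Σ_z min(k,z) · P(K=k)P(Z=z)
 = 0·0.1632 + 0·0.1568 + 3·0.2193 + 3·0.2107 + 3·0.1275 + 4·0.1225
 = 0 + 0 + 0.6579 + 0.6321 + 0.3825 + 0.49
 = 2.1625

2.1625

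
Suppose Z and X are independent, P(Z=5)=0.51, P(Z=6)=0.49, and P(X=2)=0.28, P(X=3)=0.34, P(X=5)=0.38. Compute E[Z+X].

8.97

E[Z+X] = Σ_z Σ_x (z+x) · P(Z=z)P(X=x)
 = 7·0.1428 + 8·0.1734 + 10·0.1938 + 8·0.1372 + 9·0.1666 + 11·0.1862
 = 0.9996 + 1.3872 + 1.938 + 1.0976 + 1.4994 + 2.0482
 = 8.97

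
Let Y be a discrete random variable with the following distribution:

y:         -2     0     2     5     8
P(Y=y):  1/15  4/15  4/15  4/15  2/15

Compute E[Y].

2.8

E[Y] = Σ y·P(Y=y)
 = (-2)·1/15 + 0·4/15 + 2·4/15 + 5·4/15 + 8·2/15
 = (-2/15) + 0 + 8/15 + 4/3 + 16/15
 = 14/5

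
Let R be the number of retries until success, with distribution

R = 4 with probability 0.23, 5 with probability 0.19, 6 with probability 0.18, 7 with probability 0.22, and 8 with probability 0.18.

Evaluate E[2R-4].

E[2R-4] = Σ (2r-4)·P(R=r)
 = 4·0.23 + 6·0.19 + 8·0.18 + 10·0.22 + 12·0.18
 = 0.92 + 1.14 + 1.44 + 2.2 + 2.16
 = 7.86

7.86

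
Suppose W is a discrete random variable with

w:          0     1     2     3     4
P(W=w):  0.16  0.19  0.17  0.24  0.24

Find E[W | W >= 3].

P(W >= 3) = 0.24 + 0.24 = 0.48.
E[W | W >= 3] = [3·0.24 + 4·0.24] / 0.48
 = 1.68 / 0.48
 = 7/2

3.5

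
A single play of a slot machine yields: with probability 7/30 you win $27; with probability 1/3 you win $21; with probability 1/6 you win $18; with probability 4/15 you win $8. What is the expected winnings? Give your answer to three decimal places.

18.433

E[payout] = 27·7/30 + 21·1/3 + 18·1/6 + 8·4/15
 = 63/10 + 7 + 3 + 32/15
 = 553/30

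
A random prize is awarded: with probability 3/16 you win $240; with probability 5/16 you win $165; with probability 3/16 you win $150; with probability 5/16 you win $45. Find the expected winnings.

E[payout] = 240·3/16 + 165·5/16 + 150·3/16 + 45·5/16
 = 45 + 825/16 + 225/8 + 225/16
 = 555/4

138.75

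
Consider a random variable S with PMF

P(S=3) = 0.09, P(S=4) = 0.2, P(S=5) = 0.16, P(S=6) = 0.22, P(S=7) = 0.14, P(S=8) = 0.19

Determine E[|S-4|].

E[|S-4|] = Σ |s-4|·P(S=s)
 = 1·0.09 + 0·0.2 + 1·0.16 + 2·0.22 + 3·0.14 + 4·0.19
 = 0.09 + 0 + 0.16 + 0.44 + 0.42 + 0.76
 = 1.87

1.87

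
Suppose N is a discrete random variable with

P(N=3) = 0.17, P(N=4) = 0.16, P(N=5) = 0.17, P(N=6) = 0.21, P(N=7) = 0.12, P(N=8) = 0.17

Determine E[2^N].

E[2^N] = Σ 2^n·P(N=n)
 = 8·0.17 + 16·0.16 + 32·0.17 + 64·0.21 + 128·0.12 + 256·0.17
 = 1.36 + 2.56 + 5.44 + 13.44 + 15.36 + 43.52
 = 81.68

81.68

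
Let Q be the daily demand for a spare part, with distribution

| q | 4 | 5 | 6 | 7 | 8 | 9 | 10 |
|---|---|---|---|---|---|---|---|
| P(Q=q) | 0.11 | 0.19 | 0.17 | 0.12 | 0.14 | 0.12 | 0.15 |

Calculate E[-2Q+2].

-11.9

E[-2Q+2] = Σ (-2q+2)·P(Q=q)
 = (-6)·0.11 + (-8)·0.19 + (-10)·0.17 + (-12)·0.12 + (-14)·0.14 + (-16)·0.12 + (-18)·0.15
 = (-0.66) + (-1.52) + (-1.7) + (-1.44) + (-1.96) + (-1.92) + (-2.7)
 = -11.9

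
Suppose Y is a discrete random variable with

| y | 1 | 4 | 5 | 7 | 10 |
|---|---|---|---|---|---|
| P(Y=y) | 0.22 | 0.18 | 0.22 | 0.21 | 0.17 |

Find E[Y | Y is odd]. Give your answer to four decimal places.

4.2923

P(Y is odd) = 0.22 + 0.22 + 0.21 = 0.65.
E[Y | Y is odd] = [1·0.22 + 5·0.22 + 7·0.21] / 0.65
 = 2.79 / 0.65
 = 279/65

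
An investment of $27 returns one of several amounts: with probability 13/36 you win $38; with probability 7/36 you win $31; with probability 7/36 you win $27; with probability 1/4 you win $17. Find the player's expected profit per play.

E[payout] = 38·13/36 + 31·7/36 + 27·7/36 + 17·1/4
 = 247/18 + 217/36 + 21/4 + 17/4
 = 117/4
Net = 117/4 - 27 = 9/4

2.25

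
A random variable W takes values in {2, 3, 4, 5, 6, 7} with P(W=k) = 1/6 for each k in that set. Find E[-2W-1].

E[-2W-1] = Σ (-2w-1)·P(W=w)
 = (-5)·1/6 + (-7)·1/6 + (-9)·1/6 + (-11)·1/6 + (-13)·1/6 + (-15)·1/6
 = (-5/6) + (-7/6) + (-3/2) + (-11/6) + (-13/6) + (-5/2)
 = -10

-10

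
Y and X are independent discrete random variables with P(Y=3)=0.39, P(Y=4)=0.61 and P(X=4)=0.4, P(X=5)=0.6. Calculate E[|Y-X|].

0.99

E[|Y-X|] = Σ_y Σ_x |y-x| · P(Y=y)P(X=x)
 = 1·0.156 + 2·0.234 + 0·0.244 + 1·0.366
 = 0.156 + 0.468 + 0 + 0.366
 = 0.99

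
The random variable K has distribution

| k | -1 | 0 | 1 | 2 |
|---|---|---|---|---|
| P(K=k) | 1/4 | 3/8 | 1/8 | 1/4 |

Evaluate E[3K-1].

E[3K-1] = Σ (3k-1)·P(K=k)
 = (-4)·1/4 + (-1)·3/8 + 2·1/8 + 5·1/4
 = (-1) + (-3/8) + 1/4 + 5/4
 = 1/8

0.125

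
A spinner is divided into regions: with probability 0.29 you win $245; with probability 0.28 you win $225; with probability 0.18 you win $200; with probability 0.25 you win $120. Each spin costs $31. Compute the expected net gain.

E[payout] = 245·0.29 + 225·0.28 + 200·0.18 + 120·0.25
 = 71.05 + 63 + 36 + 30
 = 200.05
Net = 200.05 - 31 = 169.05

169.05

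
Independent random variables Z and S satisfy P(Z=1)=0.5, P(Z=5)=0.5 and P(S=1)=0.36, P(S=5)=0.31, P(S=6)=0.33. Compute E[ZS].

11.67

E[ZS] = Σ_z Σ_s zs · P(Z=z)P(S=s)
 = 1·0.18 + 5·0.155 + 6·0.165 + 5·0.18 + 25·0.155 + 30·0.165
 = 0.18 + 0.775 + 0.99 + 0.9 + 3.875 + 4.95
 = 11.67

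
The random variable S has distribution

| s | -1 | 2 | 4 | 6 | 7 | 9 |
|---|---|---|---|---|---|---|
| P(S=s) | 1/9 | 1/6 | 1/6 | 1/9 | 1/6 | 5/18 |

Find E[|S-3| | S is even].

P(S is even) = 1/6 + 1/6 + 1/9 = 4/9.
E[|S-3| | S is even] = [1·1/6 + 1·1/6 + 3·1/9] / (4/9)
 = 2/3 / (4/9)
 = 3/2

1.5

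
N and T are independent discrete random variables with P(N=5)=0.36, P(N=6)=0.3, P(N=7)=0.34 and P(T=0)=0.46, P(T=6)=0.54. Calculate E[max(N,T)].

6.1744

E[max(N,T)] = Σ_n Σ_t max(n,t) · P(N=n)P(T=t)
 = 5·0.1656 + 6·0.1944 + 6·0.138 + 6·0.162 + 7·0.1564 + 7·0.1836
 = 0.828 + 1.1664 + 0.828 + 0.972 + 1.0948 + 1.2852
 = 6.1744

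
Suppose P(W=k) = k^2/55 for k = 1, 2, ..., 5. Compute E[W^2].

17.8

E[W^2] = Σ w^2·P(W=w)
 = 1·1/55 + 4·4/55 + 9·9/55 + 16·16/55 + 25·5/11
 = 1/55 + 16/55 + 81/55 + 256/55 + 125/11
 = 89/5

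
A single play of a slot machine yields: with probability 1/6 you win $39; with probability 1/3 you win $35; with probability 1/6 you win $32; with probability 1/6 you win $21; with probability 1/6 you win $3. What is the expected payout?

27.5

E[payout] = 39·1/6 + 35·1/3 + 32·1/6 + 21·1/6 + 3·1/6
 = 13/2 + 35/3 + 16/3 + 7/2 + 1/2
 = 55/2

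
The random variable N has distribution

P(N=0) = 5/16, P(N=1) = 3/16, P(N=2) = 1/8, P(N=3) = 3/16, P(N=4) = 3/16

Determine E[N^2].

E[N^2] = Σ n^2·P(N=n)
 = 0·5/16 + 1·3/16 + 4·1/8 + 9·3/16 + 16·3/16
 = 0 + 3/16 + 1/2 + 27/16 + 3
 = 43/8

5.375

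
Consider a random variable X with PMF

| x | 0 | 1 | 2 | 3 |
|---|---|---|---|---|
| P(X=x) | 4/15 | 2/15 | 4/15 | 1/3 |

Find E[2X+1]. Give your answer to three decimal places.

E[2X+1] = Σ (2x+1)·P(X=x)
 = 1·4/15 + 3·2/15 + 5·4/15 + 7·1/3
 = 4/15 + 2/5 + 4/3 + 7/3
 = 13/3

4.333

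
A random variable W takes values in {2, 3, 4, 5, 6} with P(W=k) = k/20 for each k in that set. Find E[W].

E[W] = Σ w·P(W=w)
 = 2·1/10 + 3·3/20 + 4·1/5 + 5·1/4 + 6·3/10
 = 1/5 + 9/20 + 4/5 + 5/4 + 9/5
 = 9/2

4.5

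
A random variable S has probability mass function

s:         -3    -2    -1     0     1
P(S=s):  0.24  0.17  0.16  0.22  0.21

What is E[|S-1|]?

E[|S-1|] = Σ |s-1|·P(S=s)
 = 4·0.24 + 3·0.17 + 2·0.16 + 1·0.22 + 0·0.21
 = 0.96 + 0.51 + 0.32 + 0.22 + 0
 = 2.01

2.01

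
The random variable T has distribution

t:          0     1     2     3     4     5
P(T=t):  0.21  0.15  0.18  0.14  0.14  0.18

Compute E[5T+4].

15.95

E[5T+4] = Σ (5t+4)·P(T=t)
 = 4·0.21 + 9·0.15 + 14·0.18 + 19·0.14 + 24·0.14 + 29·0.18
 = 0.84 + 1.35 + 2.52 + 2.66 + 3.36 + 5.22
 = 15.95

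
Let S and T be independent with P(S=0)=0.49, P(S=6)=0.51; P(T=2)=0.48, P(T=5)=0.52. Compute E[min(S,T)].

1.8156

E[min(S,T)] = Σ_s Σ_t min(s,t) · P(S=s)P(T=t)
 = 0·0.2352 + 0·0.2548 + 2·0.2448 + 5·0.2652
 = 0 + 0 + 0.4896 + 1.326
 = 1.8156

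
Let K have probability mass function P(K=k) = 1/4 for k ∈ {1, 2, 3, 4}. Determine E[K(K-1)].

5

E[K(K-1)] = Σ k(k-1)·P(K=k)
 = 0·1/4 + 2·1/4 + 6·1/4 + 12·1/4
 = 0 + 1/2 + 3/2 + 3
 = 5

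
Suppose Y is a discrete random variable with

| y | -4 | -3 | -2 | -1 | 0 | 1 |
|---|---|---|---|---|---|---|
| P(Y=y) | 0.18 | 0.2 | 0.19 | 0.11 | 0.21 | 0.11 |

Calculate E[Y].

E[Y] = Σ y·P(Y=y)
 = (-4)·0.18 + (-3)·0.2 + (-2)·0.19 + (-1)·0.11 + 0·0.21 + 1·0.11
 = (-0.72) + (-0.6) + (-0.38) + (-0.11) + 0 + 0.11
 = -1.7

-1.7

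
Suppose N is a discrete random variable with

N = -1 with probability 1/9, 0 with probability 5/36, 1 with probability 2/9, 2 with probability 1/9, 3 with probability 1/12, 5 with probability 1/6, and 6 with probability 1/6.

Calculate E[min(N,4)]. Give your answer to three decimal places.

E[min(N,4)] = Σ min(n,4)·P(N=n)
 = (-1)·1/9 + 0·5/36 + 1·2/9 + 2·1/9 + 3·1/12 + 4·1/6 + 4·1/6
 = (-1/9) + 0 + 2/9 + 2/9 + 1/4 + 2/3 + 2/3
 = 23/12

1.917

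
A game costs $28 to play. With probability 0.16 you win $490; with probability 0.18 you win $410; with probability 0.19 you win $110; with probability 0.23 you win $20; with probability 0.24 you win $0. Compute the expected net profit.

149.7

E[payout] = 490·0.16 + 410·0.18 + 110·0.19 + 20·0.23 + 0·0.24
 = 78.4 + 73.8 + 20.9 + 4.6 + 0
 = 177.7
Net = 177.7 - 28 = 149.7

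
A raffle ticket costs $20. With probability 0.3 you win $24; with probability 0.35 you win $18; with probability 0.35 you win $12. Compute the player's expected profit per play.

E[payout] = 24·0.3 + 18·0.35 + 12·0.35
 = 7.2 + 6.3 + 4.2
 = 17.7
Net = 17.7 - 20 = -2.3

-2.3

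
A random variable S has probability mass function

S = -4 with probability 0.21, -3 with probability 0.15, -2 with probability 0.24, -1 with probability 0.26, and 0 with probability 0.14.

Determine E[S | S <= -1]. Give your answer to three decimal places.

-2.360

P(S <= -1) = 0.21 + 0.15 + 0.24 + 0.26 = 0.86.
E[S | S <= -1] = [(-4)·0.21 + (-3)·0.15 + (-2)·0.24 + (-1)·0.26] / 0.86
 = -2.03 / 0.86
 = -203/86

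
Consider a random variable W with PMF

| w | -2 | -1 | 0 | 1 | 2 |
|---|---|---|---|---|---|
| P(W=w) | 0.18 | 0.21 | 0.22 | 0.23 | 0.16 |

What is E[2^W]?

E[2^W] = Σ 2^w·P(W=w)
 = 0.25·0.18 + 0.5·0.21 + 1·0.22 + 2·0.23 + 4·0.16
 = 0.045 + 0.105 + 0.22 + 0.46 + 0.64
 = 1.47

1.47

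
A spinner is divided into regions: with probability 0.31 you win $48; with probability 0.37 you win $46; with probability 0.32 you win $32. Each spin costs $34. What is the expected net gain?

8.14

E[payout] = 48·0.31 + 46·0.37 + 32·0.32
 = 14.88 + 17.02 + 10.24
 = 42.14
Net = 42.14 - 34 = 8.14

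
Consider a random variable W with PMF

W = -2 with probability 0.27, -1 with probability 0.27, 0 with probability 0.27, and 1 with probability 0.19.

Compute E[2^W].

E[2^W] = Σ 2^w·P(W=w)
 = 0.25·0.27 + 0.5·0.27 + 1·0.27 + 2·0.19
 = 0.0675 + 0.135 + 0.27 + 0.38
 = 0.8525

0.8525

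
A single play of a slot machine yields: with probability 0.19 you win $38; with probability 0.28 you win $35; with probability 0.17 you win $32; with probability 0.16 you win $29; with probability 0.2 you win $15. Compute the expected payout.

30.1

E[payout] = 38·0.19 + 35·0.28 + 32·0.17 + 29·0.16 + 15·0.2
 = 7.22 + 9.8 + 5.44 + 4.64 + 3
 = 30.1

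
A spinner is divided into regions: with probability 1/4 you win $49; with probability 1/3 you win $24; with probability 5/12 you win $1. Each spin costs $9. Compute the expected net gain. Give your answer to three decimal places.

11.667

E[payout] = 49·1/4 + 24·1/3 + 1·5/12
 = 49/4 + 8 + 5/12
 = 62/3
Net = 62/3 - 9 = 35/3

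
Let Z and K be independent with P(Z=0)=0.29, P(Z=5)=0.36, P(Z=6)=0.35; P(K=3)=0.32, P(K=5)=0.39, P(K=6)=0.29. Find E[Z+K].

8.55

E[Z+K] = Σ_z Σ_k (z+k) · P(Z=z)P(K=k)
 = 3·0.0928 + 5·0.1131 + 6·0.0841 + 8·0.1152 + 10·0.1404 + 11·0.1044 + 9·0.112 + 11·0.1365 + 12·0.1015
 = 0.2784 + 0.5655 + 0.5046 + 0.9216 + 1.404 + 1.1484 + 1.008 + 1.5015 + 1.218
 = 8.55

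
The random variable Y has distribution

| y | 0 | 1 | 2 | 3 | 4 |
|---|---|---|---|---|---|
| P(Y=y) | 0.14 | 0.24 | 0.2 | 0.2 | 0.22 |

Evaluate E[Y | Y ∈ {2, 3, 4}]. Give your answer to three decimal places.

3.032

P(Y ∈ {2, 3, 4}) = 0.2 + 0.2 + 0.22 = 0.62.
E[Y | Y ∈ {2, 3, 4}] = [2·0.2 + 3·0.2 + 4·0.22] / 0.62
 = 1.88 / 0.62
 = 94/31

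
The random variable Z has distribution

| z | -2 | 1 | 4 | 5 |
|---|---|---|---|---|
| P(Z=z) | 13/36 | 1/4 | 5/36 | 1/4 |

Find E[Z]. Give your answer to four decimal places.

1.3333

E[Z] = Σ z·P(Z=z)
 = (-2)·13/36 + 1·1/4 + 4·5/36 + 5·1/4
 = (-13/18) + 1/4 + 5/9 + 5/4
 = 4/3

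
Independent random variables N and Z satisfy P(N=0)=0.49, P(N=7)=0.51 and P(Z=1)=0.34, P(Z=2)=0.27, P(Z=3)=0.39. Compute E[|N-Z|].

E[|N-Z|] = Σ_n Σ_z |n-z| · P(N=n)P(Z=z)
 = 1·0.1666 + 2·0.1323 + 3·0.1911 + 6·0.1734 + 5·0.1377 + 4·0.1989
 = 0.1666 + 0.2646 + 0.5733 + 1.0404 + 0.6885 + 0.7956
 = 3.529

3.529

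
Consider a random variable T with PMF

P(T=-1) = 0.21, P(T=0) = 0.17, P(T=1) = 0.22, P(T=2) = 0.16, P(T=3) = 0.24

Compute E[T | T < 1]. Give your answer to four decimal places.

P(T < 1) = 0.21 + 0.17 = 0.38.
E[T | T < 1] = [(-1)·0.21 + 0·0.17] / 0.38
 = -0.21 / 0.38
 = -21/38

-0.5526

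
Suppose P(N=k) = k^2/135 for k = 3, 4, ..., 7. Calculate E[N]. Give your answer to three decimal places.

E[N] = Σ n·P(N=n)
 = 3·1/15 + 4·16/135 + 5·5/27 + 6·4/15 + 7·49/135
 = 1/5 + 64/135 + 25/27 + 8/5 + 343/135
 = 155/27

5.741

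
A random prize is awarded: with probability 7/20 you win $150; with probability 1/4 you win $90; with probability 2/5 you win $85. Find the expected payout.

E[payout] = 150·7/20 + 90·1/4 + 85·2/5
 = 105/2 + 45/2 + 34
 = 109

109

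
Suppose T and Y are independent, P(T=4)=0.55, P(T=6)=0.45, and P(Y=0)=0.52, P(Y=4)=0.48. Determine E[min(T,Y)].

E[min(T,Y)] = Σ_t Σ_y min(t,y) · P(T=t)P(Y=y)
 = 0·0.286 + 4·0.264 + 0·0.234 + 4·0.216
 = 0 + 1.056 + 0 + 0.864
 = 1.92

1.92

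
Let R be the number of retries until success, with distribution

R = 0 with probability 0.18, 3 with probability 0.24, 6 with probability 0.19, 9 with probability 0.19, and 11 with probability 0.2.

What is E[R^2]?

E[R^2] = Σ r^2·P(R=r)
 = 0·0.18 + 9·0.24 + 36·0.19 + 81·0.19 + 121·0.2
 = 0 + 2.16 + 6.84 + 15.39 + 24.2
 = 48.59

48.59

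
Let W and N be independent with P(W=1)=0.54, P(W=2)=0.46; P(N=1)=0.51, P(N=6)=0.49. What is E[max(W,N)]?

3.6846

E[max(W,N)] = Σ_w Σ_n max(w,n) · P(W=w)P(N=n)
 = 1·0.2754 + 6·0.2646 + 2·0.2346 + 6·0.2254
 = 0.2754 + 1.5876 + 0.4692 + 1.3524
 = 3.6846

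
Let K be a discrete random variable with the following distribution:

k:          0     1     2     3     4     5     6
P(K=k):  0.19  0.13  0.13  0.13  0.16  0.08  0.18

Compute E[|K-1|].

E[|K-1|] = Σ |k-1|·P(K=k)
 = 1·0.19 + 0·0.13 + 1·0.13 + 2·0.13 + 3·0.16 + 4·0.08 + 5·0.18
 = 0.19 + 0 + 0.13 + 0.26 + 0.48 + 0.32 + 0.9
 = 2.28

2.28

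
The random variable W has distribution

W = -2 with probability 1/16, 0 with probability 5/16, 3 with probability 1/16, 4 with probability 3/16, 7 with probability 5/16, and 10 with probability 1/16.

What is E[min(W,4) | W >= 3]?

3.9

P(W >= 3) = 1/16 + 3/16 + 5/16 + 1/16 = 5/8.
E[min(W,4) | W >= 3] = [3·1/16 + 4·3/16 + 4·5/16 + 4·1/16] / (5/8)
 = 39/16 / (5/8)
 = 39/10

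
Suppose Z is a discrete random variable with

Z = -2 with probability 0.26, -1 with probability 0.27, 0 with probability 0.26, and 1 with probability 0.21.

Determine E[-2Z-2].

-0.84

E[-2Z-2] = Σ (-2z-2)·P(Z=z)
 = 2·0.26 + 0·0.27 + (-2)·0.26 + (-4)·0.21
 = 0.52 + 0 + (-0.52) + (-0.84)
 = -0.84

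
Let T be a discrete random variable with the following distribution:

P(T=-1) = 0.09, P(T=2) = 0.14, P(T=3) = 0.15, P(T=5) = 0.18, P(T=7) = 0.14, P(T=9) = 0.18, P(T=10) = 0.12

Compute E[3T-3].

E[3T-3] = Σ (3t-3)·P(T=t)
 = (-6)·0.09 + 3·0.14 + 6·0.15 + 12·0.18 + 18·0.14 + 24·0.18 + 27·0.12
 = (-0.54) + 0.42 + 0.9 + 2.16 + 2.52 + 4.32 + 3.24
 = 13.02

13.02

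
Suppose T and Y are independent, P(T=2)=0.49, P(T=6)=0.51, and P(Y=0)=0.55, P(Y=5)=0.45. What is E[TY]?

E[TY] = Σ_t Σ_y ty · P(T=t)P(Y=y)
 = 0·0.2695 + 10·0.2205 + 0·0.2805 + 30·0.2295
 = 0 + 2.205 + 0 + 6.885
 = 9.09

9.09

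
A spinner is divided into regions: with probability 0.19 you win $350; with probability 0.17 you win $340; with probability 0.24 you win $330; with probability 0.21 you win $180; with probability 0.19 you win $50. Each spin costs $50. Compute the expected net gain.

200.8

E[payout] = 350·0.19 + 340·0.17 + 330·0.24 + 180·0.21 + 50·0.19
 = 66.5 + 57.8 + 79.2 + 37.8 + 9.5
 = 250.8
Net = 250.8 - 50 = 200.8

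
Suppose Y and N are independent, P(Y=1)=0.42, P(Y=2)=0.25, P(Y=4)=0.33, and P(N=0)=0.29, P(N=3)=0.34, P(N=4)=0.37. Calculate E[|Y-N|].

1.7836

E[|Y-N|] = Σ_y Σ_n |y-n| · P(Y=y)P(N=n)
 = 1·0.1218 + 2·0.1428 + 3·0.1554 + 2·0.0725 + 1·0.085 + 2·0.0925 + 4·0.0957 + 1·0.1122 + 0·0.1221
 = 0.1218 + 0.2856 + 0.4662 + 0.145 + 0.085 + 0.185 + 0.3828 + 0.1122 + 0
 = 1.7836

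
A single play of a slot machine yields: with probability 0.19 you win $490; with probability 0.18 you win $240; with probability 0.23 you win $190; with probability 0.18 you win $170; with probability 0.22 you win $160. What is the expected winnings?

245.8

E[payout] = 490·0.19 + 240·0.18 + 190·0.23 + 170·0.18 + 160·0.22
 = 93.1 + 43.2 + 43.7 + 30.6 + 35.2
 = 245.8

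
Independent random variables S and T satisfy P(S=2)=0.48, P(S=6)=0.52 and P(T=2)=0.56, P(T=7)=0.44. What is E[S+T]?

E[S+T] = Σ_s Σ_t (s+t) · P(S=s)P(T=t)
 = 4·0.2688 + 9·0.2112 + 8·0.2912 + 13·0.2288
 = 1.0752 + 1.9008 + 2.3296 + 2.9744
 = 8.28

8.28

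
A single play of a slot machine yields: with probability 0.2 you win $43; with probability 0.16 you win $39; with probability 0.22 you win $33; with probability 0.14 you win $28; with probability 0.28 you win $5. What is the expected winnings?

E[payout] = 43·0.2 + 39·0.16 + 33·0.22 + 28·0.14 + 5·0.28
 = 8.6 + 6.24 + 7.26 + 3.92 + 1.4
 = 27.42

27.42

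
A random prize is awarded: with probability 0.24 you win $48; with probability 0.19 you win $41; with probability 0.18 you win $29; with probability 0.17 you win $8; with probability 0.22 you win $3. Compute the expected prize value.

E[payout] = 48·0.24 + 41·0.19 + 29·0.18 + 8·0.17 + 3·0.22
 = 11.52 + 7.79 + 5.22 + 1.36 + 0.66
 = 26.55

26.55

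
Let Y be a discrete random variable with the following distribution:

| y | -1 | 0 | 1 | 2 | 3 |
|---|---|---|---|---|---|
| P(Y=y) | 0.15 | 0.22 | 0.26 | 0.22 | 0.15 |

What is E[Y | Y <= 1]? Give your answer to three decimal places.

P(Y <= 1) = 0.15 + 0.22 + 0.26 = 0.63.
E[Y | Y <= 1] = [(-1)·0.15 + 0·0.22 + 1·0.26] / 0.63
 = 0.11 / 0.63
 = 11/63

0.175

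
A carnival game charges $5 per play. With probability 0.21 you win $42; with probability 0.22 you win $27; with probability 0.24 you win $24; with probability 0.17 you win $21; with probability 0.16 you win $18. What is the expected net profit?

21.97

E[payout] = 42·0.21 + 27·0.22 + 24·0.24 + 21·0.17 + 18·0.16
 = 8.82 + 5.94 + 5.76 + 3.57 + 2.88
 = 26.97
Net = 26.97 - 5 = 21.97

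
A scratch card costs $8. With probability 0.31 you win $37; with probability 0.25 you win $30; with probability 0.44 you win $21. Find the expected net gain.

20.21

E[payout] = 37·0.31 + 30·0.25 + 21·0.44
 = 11.47 + 7.5 + 9.24
 = 28.21
Net = 28.21 - 8 = 20.21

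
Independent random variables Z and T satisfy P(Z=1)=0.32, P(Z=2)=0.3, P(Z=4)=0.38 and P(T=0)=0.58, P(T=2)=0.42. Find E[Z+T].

3.28

E[Z+T] = Σ_z Σ_t (z+t) · P(Z=z)P(T=t)
 = 1·0.1856 + 3·0.1344 + 2·0.174 + 4·0.126 + 4·0.2204 + 6·0.1596
 = 0.1856 + 0.4032 + 0.348 + 0.504 + 0.8816 + 0.9576
 = 3.28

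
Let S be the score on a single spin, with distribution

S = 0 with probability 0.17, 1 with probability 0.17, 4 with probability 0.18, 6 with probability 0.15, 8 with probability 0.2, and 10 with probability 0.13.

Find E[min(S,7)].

4.1

E[min(S,7)] = Σ min(s,7)·P(S=s)
 = 0·0.17 + 1·0.17 + 4·0.18 + 6·0.15 + 7·0.2 + 7·0.13
 = 0 + 0.17 + 0.72 + 0.9 + 1.4 + 0.91
 = 4.1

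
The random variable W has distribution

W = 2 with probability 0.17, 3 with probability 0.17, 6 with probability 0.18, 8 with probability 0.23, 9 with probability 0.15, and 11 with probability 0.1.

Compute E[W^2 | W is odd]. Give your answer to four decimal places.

61.3810

P(W is odd) = 0.17 + 0.15 + 0.1 = 0.42.
E[W^2 | W is odd] = [9·0.17 + 81·0.15 + 121·0.1] / 0.42
 = 25.78 / 0.42
 = 1289/21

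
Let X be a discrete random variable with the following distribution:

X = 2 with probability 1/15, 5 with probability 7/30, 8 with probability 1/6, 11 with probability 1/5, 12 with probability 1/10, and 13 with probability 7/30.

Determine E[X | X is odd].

9.6

P(X is odd) = 7/30 + 1/5 + 7/30 = 2/3.
E[X | X is odd] = [5·7/30 + 11·1/5 + 13·7/30] / (2/3)
 = 32/5 / (2/3)
 = 48/5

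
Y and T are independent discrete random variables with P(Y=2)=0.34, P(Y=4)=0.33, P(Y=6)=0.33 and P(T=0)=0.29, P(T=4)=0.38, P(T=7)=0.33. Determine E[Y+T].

E[Y+T] = Σ_y Σ_t (y+t) · P(Y=y)P(T=t)
 = 2·0.0986 + 6·0.1292 + 9·0.1122 + 4·0.0957 + 8·0.1254 + 11·0.1089 + 6·0.0957 + 10·0.1254 + 13·0.1089
 = 0.1972 + 0.7752 + 1.0098 + 0.3828 + 1.0032 + 1.1979 + 0.5742 + 1.254 + 1.4157
 = 7.81

7.81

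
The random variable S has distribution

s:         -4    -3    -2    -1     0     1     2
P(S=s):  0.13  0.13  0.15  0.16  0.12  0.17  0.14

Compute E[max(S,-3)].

E[max(S,-3)] = Σ max(s,-3)·P(S=s)
 = (-3)·0.13 + (-3)·0.13 + (-2)·0.15 + (-1)·0.16 + 0·0.12 + 1·0.17 + 2·0.14
 = (-0.39) + (-0.39) + (-0.3) + (-0.16) + 0 + 0.17 + 0.28
 = -0.79

-0.79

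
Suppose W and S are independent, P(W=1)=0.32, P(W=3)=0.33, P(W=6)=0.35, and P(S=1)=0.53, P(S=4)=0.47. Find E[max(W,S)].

4.0163

E[max(W,S)] = Σ_w Σ_s max(w,s) · P(W=w)P(S=s)
 = 1·0.1696 + 4·0.1504 + 3·0.1749 + 4·0.1551 + 6·0.1855 + 6·0.1645
 = 0.1696 + 0.6016 + 0.5247 + 0.6204 + 1.113 + 0.987
 = 4.0163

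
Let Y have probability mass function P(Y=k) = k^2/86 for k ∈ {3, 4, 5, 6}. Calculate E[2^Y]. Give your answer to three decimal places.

E[2^Y] = Σ 2^y·P(Y=y)
 = 8·9/86 + 16·8/43 + 32·25/86 + 64·18/43
 = 36/43 + 128/43 + 400/43 + 1152/43
 = 1716/43

39.907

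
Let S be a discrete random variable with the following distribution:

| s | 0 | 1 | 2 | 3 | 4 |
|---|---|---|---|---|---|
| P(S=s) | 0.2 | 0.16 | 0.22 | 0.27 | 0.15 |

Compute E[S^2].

E[S^2] = Σ s^2·P(S=s)
 = 0·0.2 + 1·0.16 + 4·0.22 + 9·0.27 + 16·0.15
 = 0 + 0.16 + 0.88 + 2.43 + 2.4
 = 5.87

5.87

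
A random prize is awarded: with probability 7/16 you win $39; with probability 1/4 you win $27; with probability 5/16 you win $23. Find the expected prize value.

E[payout] = 39·7/16 + 27·1/4 + 23·5/16
 = 273/16 + 27/4 + 115/16
 = 31

31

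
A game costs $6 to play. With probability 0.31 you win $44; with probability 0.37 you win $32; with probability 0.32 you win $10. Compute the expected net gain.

E[payout] = 44·0.31 + 32·0.37 + 10·0.32
 = 13.64 + 11.84 + 3.2
 = 28.68
Net = 28.68 - 6 = 22.68

22.68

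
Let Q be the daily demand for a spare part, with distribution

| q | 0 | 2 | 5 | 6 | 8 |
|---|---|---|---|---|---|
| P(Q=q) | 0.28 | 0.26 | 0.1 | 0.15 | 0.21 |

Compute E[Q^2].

E[Q^2] = Σ q^2·P(Q=q)
 = 0·0.28 + 4·0.26 + 25·0.1 + 36·0.15 + 64·0.21
 = 0 + 1.04 + 2.5 + 5.4 + 13.44
 = 22.38

22.38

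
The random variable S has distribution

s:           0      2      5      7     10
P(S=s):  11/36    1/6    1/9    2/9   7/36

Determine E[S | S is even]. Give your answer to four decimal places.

3.4167

P(S is even) = 11/36 + 1/6 + 7/36 = 2/3.
E[S | S is even] = [0·11/36 + 2·1/6 + 10·7/36] / (2/3)
 = 41/18 / (2/3)
 = 41/12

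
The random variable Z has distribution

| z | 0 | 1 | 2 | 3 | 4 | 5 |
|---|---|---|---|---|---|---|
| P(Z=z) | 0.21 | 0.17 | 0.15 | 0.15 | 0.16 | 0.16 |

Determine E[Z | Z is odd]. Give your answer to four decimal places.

P(Z is odd) = 0.17 + 0.15 + 0.16 = 0.48.
E[Z | Z is odd] = [1·0.17 + 3·0.15 + 5·0.16] / 0.48
 = 1.42 / 0.48
 = 71/24

2.9583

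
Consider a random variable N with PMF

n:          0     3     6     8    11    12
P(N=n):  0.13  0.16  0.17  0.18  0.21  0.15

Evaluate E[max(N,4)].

E[max(N,4)] = Σ max(n,4)·P(N=n)
 = 4·0.13 + 4·0.16 + 6·0.17 + 8·0.18 + 11·0.21 + 12·0.15
 = 0.52 + 0.64 + 1.02 + 1.44 + 2.31 + 1.8
 = 7.73

7.73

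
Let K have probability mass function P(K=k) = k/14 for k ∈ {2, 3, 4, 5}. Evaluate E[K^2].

E[K^2] = Σ k^2·P(K=k)
 = 4·1/7 + 9·3/14 + 16·2/7 + 25·5/14
 = 4/7 + 27/14 + 32/7 + 125/14
 = 16

16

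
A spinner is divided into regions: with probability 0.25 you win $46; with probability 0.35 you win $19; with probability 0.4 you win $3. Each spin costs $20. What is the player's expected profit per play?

-0.65

E[payout] = 46·0.25 + 19·0.35 + 3·0.4
 = 11.5 + 6.65 + 1.2
 = 19.35
Net = 19.35 - 20 = -0.65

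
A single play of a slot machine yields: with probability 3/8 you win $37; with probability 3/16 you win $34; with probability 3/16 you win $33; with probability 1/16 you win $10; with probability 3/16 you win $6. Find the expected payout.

E[payout] = 37·3/8 + 34·3/16 + 33·3/16 + 10·1/16 + 6·3/16
 = 111/8 + 51/8 + 99/16 + 5/8 + 9/8
 = 451/16

28.1875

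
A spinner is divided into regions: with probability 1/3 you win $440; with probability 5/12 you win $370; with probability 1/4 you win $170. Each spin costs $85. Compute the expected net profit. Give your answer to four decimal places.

258.3333

E[payout] = 440·1/3 + 370·5/12 + 170·1/4
 = 440/3 + 925/6 + 85/2
 = 1030/3
Net = 1030/3 - 85 = 775/3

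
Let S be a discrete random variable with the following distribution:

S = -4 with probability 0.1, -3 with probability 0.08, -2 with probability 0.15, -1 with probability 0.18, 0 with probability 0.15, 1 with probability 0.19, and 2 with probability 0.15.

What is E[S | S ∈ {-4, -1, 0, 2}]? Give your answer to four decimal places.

P(S ∈ {-4, -1, 0, 2}) = 0.1 + 0.18 + 0.15 + 0.15 = 0.58.
E[S | S ∈ {-4, -1, 0, 2}] = [(-4)·0.1 + (-1)·0.18 + 0·0.15 + 2·0.15] / 0.58
 = -0.28 / 0.58
 = -14/29

-0.4828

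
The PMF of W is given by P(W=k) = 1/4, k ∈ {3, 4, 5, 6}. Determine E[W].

4.5

E[W] = Σ w·P(W=w)
 = 3·1/4 + 4·1/4 + 5·1/4 + 6·1/4
 = 3/4 + 1 + 5/4 + 3/2
 = 9/2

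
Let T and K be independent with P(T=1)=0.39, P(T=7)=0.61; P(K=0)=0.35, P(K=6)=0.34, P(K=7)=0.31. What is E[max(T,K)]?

6.0484

E[max(T,K)] = Σ_t Σ_k max(t,k) · P(T=t)P(K=k)
 = 1·0.1365 + 6·0.1326 + 7·0.1209 + 7·0.2135 + 7·0.2074 + 7·0.1891
 = 0.1365 + 0.7956 + 0.8463 + 1.4945 + 1.4518 + 1.3237
 = 6.0484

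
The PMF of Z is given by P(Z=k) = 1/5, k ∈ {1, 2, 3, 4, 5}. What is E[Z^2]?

E[Z^2] = Σ z^2·P(Z=z)
 = 1·1/5 + 4·1/5 + 9·1/5 + 16·1/5 + 25·1/5
 = 1/5 + 4/5 + 9/5 + 16/5 + 5
 = 11

11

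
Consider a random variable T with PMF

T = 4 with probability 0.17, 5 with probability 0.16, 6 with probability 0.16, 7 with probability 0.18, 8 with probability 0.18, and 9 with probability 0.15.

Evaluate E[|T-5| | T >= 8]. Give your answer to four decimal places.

3.4545

P(T >= 8) = 0.18 + 0.15 = 0.33.
E[|T-5| | T >= 8] = [3·0.18 + 4·0.15] / 0.33
 = 1.14 / 0.33
 = 38/11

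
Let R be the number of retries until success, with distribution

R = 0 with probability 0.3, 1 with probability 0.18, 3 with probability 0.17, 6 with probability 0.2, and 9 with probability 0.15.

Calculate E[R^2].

E[R^2] = Σ r^2·P(R=r)
 = 0·0.3 + 1·0.18 + 9·0.17 + 36·0.2 + 81·0.15
 = 0 + 0.18 + 1.53 + 7.2 + 12.15
 = 21.06

21.06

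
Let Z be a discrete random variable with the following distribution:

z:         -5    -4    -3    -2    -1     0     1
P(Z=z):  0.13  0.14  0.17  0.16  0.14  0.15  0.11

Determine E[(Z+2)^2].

3.63

E[(Z+2)^2] = Σ (z+2)^2·P(Z=z)
 = 9·0.13 + 4·0.14 + 1·0.17 + 0·0.16 + 1·0.14 + 4·0.15 + 9·0.11
 = 1.17 + 0.56 + 0.17 + 0 + 0.14 + 0.6 + 0.99
 = 3.63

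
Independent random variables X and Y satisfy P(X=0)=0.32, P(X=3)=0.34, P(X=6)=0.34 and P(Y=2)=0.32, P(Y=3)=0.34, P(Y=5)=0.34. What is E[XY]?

10.2816

E[XY] = Σ_x Σ_y xy · P(X=x)P(Y=y)
 = 0·0.1024 + 0·0.1088 + 0·0.1088 + 6·0.1088 + 9·0.1156 + 15·0.1156 + 12·0.1088 + 18·0.1156 + 30·0.1156
 = 0 + 0 + 0 + 0.6528 + 1.0404 + 1.734 + 1.3056 + 2.0808 + 3.468
 = 10.2816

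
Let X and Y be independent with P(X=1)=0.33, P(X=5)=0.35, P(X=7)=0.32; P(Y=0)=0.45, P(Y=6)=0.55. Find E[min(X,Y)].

E[min(X,Y)] = Σ_x Σ_y min(x,y) · P(X=x)P(Y=y)
 = 0·0.1485 + 1·0.1815 + 0·0.1575 + 5·0.1925 + 0·0.144 + 6·0.176
 = 0 + 0.1815 + 0 + 0.9625 + 0 + 1.056
 = 2.2

2.2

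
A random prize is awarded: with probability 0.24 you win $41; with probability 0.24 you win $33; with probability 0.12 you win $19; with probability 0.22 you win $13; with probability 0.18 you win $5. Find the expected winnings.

E[payout] = 41·0.24 + 33·0.24 + 19·0.12 + 13·0.22 + 5·0.18
 = 9.84 + 7.92 + 2.28 + 2.86 + 0.9
 = 23.8

23.8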